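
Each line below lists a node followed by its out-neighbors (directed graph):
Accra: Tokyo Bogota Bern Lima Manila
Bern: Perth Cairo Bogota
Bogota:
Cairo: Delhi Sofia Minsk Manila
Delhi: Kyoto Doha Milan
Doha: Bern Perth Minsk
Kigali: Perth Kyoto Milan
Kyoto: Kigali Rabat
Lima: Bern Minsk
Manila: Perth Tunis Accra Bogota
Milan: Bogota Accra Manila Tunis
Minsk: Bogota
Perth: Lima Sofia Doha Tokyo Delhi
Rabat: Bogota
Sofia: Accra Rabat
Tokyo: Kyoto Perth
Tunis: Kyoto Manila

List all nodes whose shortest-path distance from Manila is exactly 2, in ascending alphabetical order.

Bern, Delhi, Doha, Kyoto, Lima, Sofia, Tokyo

Level 0: Manila
Level 1: Accra, Bogota, Perth, Tunis
Level 2: Bern, Delhi, Doha, Kyoto, Lima, Sofia, Tokyo
Level 3: Cairo, Kigali, Milan, Minsk, Rabat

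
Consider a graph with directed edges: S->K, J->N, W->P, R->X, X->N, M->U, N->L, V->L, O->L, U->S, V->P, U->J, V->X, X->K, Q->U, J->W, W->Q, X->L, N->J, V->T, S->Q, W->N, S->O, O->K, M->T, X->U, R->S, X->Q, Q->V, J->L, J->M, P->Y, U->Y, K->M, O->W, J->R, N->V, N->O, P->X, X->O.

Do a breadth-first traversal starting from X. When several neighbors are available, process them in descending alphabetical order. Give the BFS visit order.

Visit X; enqueue U, Q, O, N, L, K → queue [U, Q, O, N, L, K]
Visit U; enqueue Y, S, J → queue [Q, O, N, L, K, Y, S, J]
Visit Q; enqueue V → queue [O, N, L, K, Y, S, J, V]
Visit O; enqueue W → queue [N, L, K, Y, S, J, V, W]
Visit N → queue [L, K, Y, S, J, V, W]
Visit L → queue [K, Y, S, J, V, W]
Visit K; enqueue M → queue [Y, S, J, V, W, M]
Visit Y → queue [S, J, V, W, M]
Visit S → queue [J, V, W, M]
Visit J; enqueue R → queue [V, W, M, R]
Visit V; enqueue T, P → queue [W, M, R, T, P]
Visit W → queue [M, R, T, P]
Visit M → queue [R, T, P]
Visit R → queue [T, P]
Visit T → queue [P]
Visit P → queue []

X → U → Q → O → N → L → K → Y → S → J → V → W → M → R → T → P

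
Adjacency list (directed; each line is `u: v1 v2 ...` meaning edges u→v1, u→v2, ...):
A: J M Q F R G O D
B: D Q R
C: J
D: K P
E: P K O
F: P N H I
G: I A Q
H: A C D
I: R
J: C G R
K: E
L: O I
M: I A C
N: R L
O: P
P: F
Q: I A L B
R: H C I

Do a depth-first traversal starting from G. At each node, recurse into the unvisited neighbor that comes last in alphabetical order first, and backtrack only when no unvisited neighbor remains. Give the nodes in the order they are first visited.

Visit G
G → Q
Q → L
L → O
O → P
P → F
F → N
N → R
R → I
R → H
H → D
D → K
K → E
H → C
C → J
H → A
A → M
Q → B

G, Q, L, O, P, F, N, R, I, H, D, K, E, C, J, A, M, B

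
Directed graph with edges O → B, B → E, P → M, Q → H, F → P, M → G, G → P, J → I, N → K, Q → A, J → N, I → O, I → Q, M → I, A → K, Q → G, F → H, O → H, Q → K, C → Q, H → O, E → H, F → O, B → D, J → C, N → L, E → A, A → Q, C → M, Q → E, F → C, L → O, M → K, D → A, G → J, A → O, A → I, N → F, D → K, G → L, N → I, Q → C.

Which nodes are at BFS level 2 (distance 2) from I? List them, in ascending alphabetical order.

A, B, C, E, G, H, K

Level 0: I
Level 1: O, Q
Level 2: A, B, C, E, G, H, K
Level 3: D, J, L, M, P
Level 4: N
Level 5: F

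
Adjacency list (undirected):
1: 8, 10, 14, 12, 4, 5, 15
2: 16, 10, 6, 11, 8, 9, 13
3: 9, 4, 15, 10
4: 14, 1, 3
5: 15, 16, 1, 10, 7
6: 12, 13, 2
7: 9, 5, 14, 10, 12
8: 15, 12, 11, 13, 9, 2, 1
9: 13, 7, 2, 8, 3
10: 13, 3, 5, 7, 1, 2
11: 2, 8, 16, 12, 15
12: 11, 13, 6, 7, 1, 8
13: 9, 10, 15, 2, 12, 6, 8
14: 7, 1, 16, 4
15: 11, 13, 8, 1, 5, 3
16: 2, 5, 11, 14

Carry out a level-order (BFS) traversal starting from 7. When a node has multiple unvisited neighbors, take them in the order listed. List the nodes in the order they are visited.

Visit 7; enqueue 9, 5, 14, 10, 12 → queue [9, 5, 14, 10, 12]
Visit 9; enqueue 13, 2, 8, 3 → queue [5, 14, 10, 12, 13, 2, 8, 3]
Visit 5; enqueue 15, 16, 1 → queue [14, 10, 12, 13, 2, 8, 3, 15, 16, 1]
Visit 14; enqueue 4 → queue [10, 12, 13, 2, 8, 3, 15, 16, 1, 4]
Visit 10 → queue [12, 13, 2, 8, 3, 15, 16, 1, 4]
Visit 12; enqueue 11, 6 → queue [13, 2, 8, 3, 15, 16, 1, 4, 11, 6]
Visit 13 → queue [2, 8, 3, 15, 16, 1, 4, 11, 6]
Visit 2 → queue [8, 3, 15, 16, 1, 4, 11, 6]
Visit 8 → queue [3, 15, 16, 1, 4, 11, 6]
Visit 3 → queue [15, 16, 1, 4, 11, 6]
Visit 15 → queue [16, 1, 4, 11, 6]
Visit 16 → queue [1, 4, 11, 6]
Visit 1 → queue [4, 11, 6]
Visit 4 → queue [11, 6]
Visit 11 → queue [6]
Visit 6 → queue []

7, 9, 5, 14, 10, 12, 13, 2, 8, 3, 15, 16, 1, 4, 11, 6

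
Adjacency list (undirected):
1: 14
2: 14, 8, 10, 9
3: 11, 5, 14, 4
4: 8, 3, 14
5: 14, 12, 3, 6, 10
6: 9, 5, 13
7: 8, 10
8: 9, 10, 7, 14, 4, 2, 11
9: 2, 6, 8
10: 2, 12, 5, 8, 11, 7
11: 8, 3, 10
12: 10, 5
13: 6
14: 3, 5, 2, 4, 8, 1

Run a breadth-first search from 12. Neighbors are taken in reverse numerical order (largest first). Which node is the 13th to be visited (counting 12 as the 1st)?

Visit 12; enqueue 10, 5 → queue [10, 5]
Visit 10; enqueue 11, 8, 7, 2 → queue [5, 11, 8, 7, 2]
Visit 5; enqueue 14, 6, 3 → queue [11, 8, 7, 2, 14, 6, 3]
Visit 11 → queue [8, 7, 2, 14, 6, 3]
Visit 8; enqueue 9, 4 → queue [7, 2, 14, 6, 3, 9, 4]
Visit 7 → queue [2, 14, 6, 3, 9, 4]
Visit 2 → queue [14, 6, 3, 9, 4]
Visit 14; enqueue 1 → queue [6, 3, 9, 4, 1]
Visit 6; enqueue 13 → queue [3, 9, 4, 1, 13]
Visit 3 → queue [9, 4, 1, 13]
Visit 9 → queue [4, 1, 13]
Visit 4 → queue [1, 13]
Visit 1 → queue [13]
Visit 13 → queue []

Visit order: 12, 10, 5, 11, 8, 7, 2, 14, 6, 3, 9, 4, 1, 13

1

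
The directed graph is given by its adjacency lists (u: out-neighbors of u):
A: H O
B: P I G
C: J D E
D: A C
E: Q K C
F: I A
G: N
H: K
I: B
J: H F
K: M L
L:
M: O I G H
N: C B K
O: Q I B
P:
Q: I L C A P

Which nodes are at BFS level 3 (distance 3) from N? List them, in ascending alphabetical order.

Level 0: N
Level 1: B, C, K
Level 2: D, E, G, I, J, L, M, P
Level 3: A, F, H, O, Q

A, F, H, O, Q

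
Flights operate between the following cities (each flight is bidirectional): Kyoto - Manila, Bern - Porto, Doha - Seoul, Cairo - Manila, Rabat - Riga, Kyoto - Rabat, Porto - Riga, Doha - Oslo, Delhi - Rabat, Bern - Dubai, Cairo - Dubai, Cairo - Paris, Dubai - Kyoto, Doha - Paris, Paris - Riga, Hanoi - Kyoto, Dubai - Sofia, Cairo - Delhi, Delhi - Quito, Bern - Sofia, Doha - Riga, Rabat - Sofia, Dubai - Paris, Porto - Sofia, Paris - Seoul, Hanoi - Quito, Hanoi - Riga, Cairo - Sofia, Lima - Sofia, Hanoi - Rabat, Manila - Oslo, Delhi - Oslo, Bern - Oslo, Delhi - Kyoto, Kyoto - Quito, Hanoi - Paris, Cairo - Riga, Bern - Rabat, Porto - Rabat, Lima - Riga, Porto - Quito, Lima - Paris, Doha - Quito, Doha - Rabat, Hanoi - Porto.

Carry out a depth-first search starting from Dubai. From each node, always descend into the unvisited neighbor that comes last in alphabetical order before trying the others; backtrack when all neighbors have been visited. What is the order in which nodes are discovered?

Visit Dubai
Dubai → Sofia
Sofia → Rabat
Rabat → Riga
Riga → Porto
Porto → Quito
Quito → Kyoto
Kyoto → Manila
Manila → Oslo
Oslo → Doha
Doha → Seoul
Seoul → Paris
Paris → Lima
Paris → Hanoi
Paris → Cairo
Cairo → Delhi
Oslo → Bern

Dubai Sofia Rabat Riga Porto Quito Kyoto Manila Oslo Doha Seoul Paris Lima Hanoi Cairo Delhi Bern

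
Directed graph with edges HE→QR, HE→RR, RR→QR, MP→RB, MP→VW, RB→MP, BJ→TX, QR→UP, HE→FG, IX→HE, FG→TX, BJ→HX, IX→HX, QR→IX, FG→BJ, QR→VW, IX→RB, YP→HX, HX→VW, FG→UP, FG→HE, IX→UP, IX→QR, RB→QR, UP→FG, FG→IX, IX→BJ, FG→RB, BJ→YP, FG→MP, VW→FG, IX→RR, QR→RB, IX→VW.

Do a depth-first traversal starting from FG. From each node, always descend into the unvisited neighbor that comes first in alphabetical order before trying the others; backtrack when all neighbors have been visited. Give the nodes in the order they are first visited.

Visit FG
FG → BJ
BJ → HX
HX → VW
BJ → TX
BJ → YP
FG → HE
HE → QR
QR → IX
IX → RB
RB → MP
IX → RR
IX → UP

FG → BJ → HX → VW → TX → YP → HE → QR → IX → RB → MP → RR → UP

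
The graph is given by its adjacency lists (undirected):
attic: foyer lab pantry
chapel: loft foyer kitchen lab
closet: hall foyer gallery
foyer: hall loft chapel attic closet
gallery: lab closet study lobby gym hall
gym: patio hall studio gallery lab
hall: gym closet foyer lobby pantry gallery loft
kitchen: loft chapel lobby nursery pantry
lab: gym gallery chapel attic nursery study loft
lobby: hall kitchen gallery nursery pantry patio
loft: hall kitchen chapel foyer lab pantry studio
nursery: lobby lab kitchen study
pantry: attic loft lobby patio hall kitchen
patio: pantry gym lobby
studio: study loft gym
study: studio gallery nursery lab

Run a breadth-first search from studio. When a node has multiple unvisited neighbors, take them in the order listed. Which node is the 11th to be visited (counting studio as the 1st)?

foyer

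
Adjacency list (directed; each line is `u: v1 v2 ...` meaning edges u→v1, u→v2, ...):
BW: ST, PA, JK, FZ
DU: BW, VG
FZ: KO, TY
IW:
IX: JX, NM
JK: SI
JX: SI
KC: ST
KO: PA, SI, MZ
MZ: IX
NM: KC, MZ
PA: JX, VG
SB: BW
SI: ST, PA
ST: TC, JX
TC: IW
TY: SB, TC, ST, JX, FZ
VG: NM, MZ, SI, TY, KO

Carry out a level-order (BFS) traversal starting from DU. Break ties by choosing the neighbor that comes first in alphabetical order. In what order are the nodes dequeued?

Visit DU; enqueue BW, VG → queue [BW, VG]
Visit BW; enqueue FZ, JK, PA, ST → queue [VG, FZ, JK, PA, ST]
Visit VG; enqueue KO, MZ, NM, SI, TY → queue [FZ, JK, PA, ST, KO, MZ, NM, SI, TY]
Visit FZ → queue [JK, PA, ST, KO, MZ, NM, SI, TY]
Visit JK → queue [PA, ST, KO, MZ, NM, SI, TY]
Visit PA; enqueue JX → queue [ST, KO, MZ, NM, SI, TY, JX]
Visit ST; enqueue TC → queue [KO, MZ, NM, SI, TY, JX, TC]
Visit KO → queue [MZ, NM, SI, TY, JX, TC]
Visit MZ; enqueue IX → queue [NM, SI, TY, JX, TC, IX]
Visit NM; enqueue KC → queue [SI, TY, JX, TC, IX, KC]
Visit SI → queue [TY, JX, TC, IX, KC]
Visit TY; enqueue SB → queue [JX, TC, IX, KC, SB]
Visit JX → queue [TC, IX, KC, SB]
Visit TC; enqueue IW → queue [IX, KC, SB, IW]
Visit IX → queue [KC, SB, IW]
Visit KC → queue [SB, IW]
Visit SB → queue [IW]
Visit IW → queue []

DU, BW, VG, FZ, JK, PA, ST, KO, MZ, NM, SI, TY, JX, TC, IX, KC, SB, IW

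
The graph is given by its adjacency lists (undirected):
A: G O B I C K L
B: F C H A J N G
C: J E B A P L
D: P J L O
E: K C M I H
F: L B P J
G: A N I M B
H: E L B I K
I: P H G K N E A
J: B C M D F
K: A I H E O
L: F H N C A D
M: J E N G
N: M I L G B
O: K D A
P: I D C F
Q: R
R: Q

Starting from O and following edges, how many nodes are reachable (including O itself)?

BFS from O visits: O, K, D, A, I, H, E, P, J, L, G, B, C, N, M, F
Reachable nodes: 16 of 18 total.

16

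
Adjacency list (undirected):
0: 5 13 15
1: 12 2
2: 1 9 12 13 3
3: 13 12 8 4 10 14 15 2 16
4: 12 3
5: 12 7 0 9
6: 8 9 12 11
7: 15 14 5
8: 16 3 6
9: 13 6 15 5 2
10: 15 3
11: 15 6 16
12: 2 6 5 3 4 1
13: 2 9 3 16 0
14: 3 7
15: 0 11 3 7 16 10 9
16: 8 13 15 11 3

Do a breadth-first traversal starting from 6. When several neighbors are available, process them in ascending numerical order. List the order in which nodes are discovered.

6, 8, 9, 11, 12, 3, 16, 2, 5, 13, 15, 1, 4, 10, 14, 0, 7

Visit 6; enqueue 8, 9, 11, 12 → queue [8, 9, 11, 12]
Visit 8; enqueue 3, 16 → queue [9, 11, 12, 3, 16]
Visit 9; enqueue 2, 5, 13, 15 → queue [11, 12, 3, 16, 2, 5, 13, 15]
Visit 11 → queue [12, 3, 16, 2, 5, 13, 15]
Visit 12; enqueue 1, 4 → queue [3, 16, 2, 5, 13, 15, 1, 4]
Visit 3; enqueue 10, 14 → queue [16, 2, 5, 13, 15, 1, 4, 10, 14]
Visit 16 → queue [2, 5, 13, 15, 1, 4, 10, 14]
Visit 2 → queue [5, 13, 15, 1, 4, 10, 14]
Visit 5; enqueue 0, 7 → queue [13, 15, 1, 4, 10, 14, 0, 7]
Visit 13 → queue [15, 1, 4, 10, 14, 0, 7]
Visit 15 → queue [1, 4, 10, 14, 0, 7]
Visit 1 → queue [4, 10, 14, 0, 7]
Visit 4 → queue [10, 14, 0, 7]
Visit 10 → queue [14, 0, 7]
Visit 14 → queue [0, 7]
Visit 0 → queue [7]
Visit 7 → queue []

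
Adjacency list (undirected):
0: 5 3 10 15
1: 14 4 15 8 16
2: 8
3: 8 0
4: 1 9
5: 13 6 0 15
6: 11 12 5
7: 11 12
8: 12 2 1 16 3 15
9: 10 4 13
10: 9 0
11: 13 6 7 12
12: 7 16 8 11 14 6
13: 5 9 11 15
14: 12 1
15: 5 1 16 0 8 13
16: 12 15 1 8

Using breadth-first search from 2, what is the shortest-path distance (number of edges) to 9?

4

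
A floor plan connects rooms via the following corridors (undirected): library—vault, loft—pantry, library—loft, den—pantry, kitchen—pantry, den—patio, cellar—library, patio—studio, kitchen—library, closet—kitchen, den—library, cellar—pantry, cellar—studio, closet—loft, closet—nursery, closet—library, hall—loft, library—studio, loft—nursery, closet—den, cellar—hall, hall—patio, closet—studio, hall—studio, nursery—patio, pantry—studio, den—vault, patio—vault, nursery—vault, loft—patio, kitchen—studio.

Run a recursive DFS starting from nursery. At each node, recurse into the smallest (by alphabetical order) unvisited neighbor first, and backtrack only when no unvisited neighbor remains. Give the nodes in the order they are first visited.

Visit nursery
nursery → closet
closet → den
den → library
library → cellar
cellar → hall
hall → loft
loft → pantry
pantry → kitchen
kitchen → studio
studio → patio
patio → vault

nursery → closet → den → library → cellar → hall → loft → pantry → kitchen → studio → patio → vault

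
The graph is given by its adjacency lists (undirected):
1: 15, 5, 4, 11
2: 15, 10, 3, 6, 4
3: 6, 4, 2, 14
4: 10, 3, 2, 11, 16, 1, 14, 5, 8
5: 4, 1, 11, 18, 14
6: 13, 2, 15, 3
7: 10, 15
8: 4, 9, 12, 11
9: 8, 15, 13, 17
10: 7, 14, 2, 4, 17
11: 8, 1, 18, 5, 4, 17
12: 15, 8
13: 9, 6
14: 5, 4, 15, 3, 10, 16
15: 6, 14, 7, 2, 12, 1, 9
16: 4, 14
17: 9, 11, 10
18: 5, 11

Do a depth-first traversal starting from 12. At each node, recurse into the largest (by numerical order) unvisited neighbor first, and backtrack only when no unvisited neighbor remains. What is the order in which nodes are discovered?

Visit 12
12 → 15
15 → 14
14 → 16
16 → 4
4 → 11
11 → 18
18 → 5
5 → 1
11 → 17
17 → 10
10 → 7
10 → 2
2 → 6
6 → 13
13 → 9
9 → 8
6 → 3

12, 15, 14, 16, 4, 11, 18, 5, 1, 17, 10, 7, 2, 6, 13, 9, 8, 3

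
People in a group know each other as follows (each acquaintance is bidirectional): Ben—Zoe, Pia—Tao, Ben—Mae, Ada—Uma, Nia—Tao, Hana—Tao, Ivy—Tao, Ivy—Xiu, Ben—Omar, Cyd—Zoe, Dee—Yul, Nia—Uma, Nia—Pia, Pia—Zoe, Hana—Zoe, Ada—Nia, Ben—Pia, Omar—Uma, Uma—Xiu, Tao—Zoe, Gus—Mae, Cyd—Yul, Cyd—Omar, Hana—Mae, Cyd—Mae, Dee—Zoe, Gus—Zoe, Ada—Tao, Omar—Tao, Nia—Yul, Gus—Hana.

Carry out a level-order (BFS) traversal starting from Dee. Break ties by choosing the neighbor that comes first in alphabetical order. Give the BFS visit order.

Dee, Yul, Zoe, Cyd, Nia, Ben, Gus, Hana, Pia, Tao, Mae, Omar, Ada, Uma, Ivy, Xiu

Visit Dee; enqueue Yul, Zoe → queue [Yul, Zoe]
Visit Yul; enqueue Cyd, Nia → queue [Zoe, Cyd, Nia]
Visit Zoe; enqueue Ben, Gus, Hana, Pia, Tao → queue [Cyd, Nia, Ben, Gus, Hana, Pia, Tao]
Visit Cyd; enqueue Mae, Omar → queue [Nia, Ben, Gus, Hana, Pia, Tao, Mae, Omar]
Visit Nia; enqueue Ada, Uma → queue [Ben, Gus, Hana, Pia, Tao, Mae, Omar, Ada, Uma]
Visit Ben → queue [Gus, Hana, Pia, Tao, Mae, Omar, Ada, Uma]
Visit Gus → queue [Hana, Pia, Tao, Mae, Omar, Ada, Uma]
Visit Hana → queue [Pia, Tao, Mae, Omar, Ada, Uma]
Visit Pia → queue [Tao, Mae, Omar, Ada, Uma]
Visit Tao; enqueue Ivy → queue [Mae, Omar, Ada, Uma, Ivy]
Visit Mae → queue [Omar, Ada, Uma, Ivy]
Visit Omar → queue [Ada, Uma, Ivy]
Visit Ada → queue [Uma, Ivy]
Visit Uma; enqueue Xiu → queue [Ivy, Xiu]
Visit Ivy → queue [Xiu]
Visit Xiu → queue []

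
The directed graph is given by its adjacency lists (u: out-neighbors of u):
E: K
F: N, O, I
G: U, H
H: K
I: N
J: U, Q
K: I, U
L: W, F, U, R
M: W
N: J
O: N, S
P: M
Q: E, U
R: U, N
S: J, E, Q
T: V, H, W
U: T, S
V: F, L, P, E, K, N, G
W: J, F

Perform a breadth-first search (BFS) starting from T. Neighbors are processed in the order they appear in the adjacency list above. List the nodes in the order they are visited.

Visit T; enqueue V, H, W → queue [V, H, W]
Visit V; enqueue F, L, P, E, K, N, G → queue [H, W, F, L, P, E, K, N, G]
Visit H → queue [W, F, L, P, E, K, N, G]
Visit W; enqueue J → queue [F, L, P, E, K, N, G, J]
Visit F; enqueue O, I → queue [L, P, E, K, N, G, J, O, I]
Visit L; enqueue U, R → queue [P, E, K, N, G, J, O, I, U, R]
Visit P; enqueue M → queue [E, K, N, G, J, O, I, U, R, M]
Visit E → queue [K, N, G, J, O, I, U, R, M]
Visit K → queue [N, G, J, O, I, U, R, M]
Visit N → queue [G, J, O, I, U, R, M]
Visit G → queue [J, O, I, U, R, M]
Visit J; enqueue Q → queue [O, I, U, R, M, Q]
Visit O; enqueue S → queue [I, U, R, M, Q, S]
Visit I → queue [U, R, M, Q, S]
Visit U → queue [R, M, Q, S]
Visit R → queue [M, Q, S]
Visit M → queue [Q, S]
Visit Q → queue [S]
Visit S → queue []

T V H W F L P E K N G J O I U R M Q S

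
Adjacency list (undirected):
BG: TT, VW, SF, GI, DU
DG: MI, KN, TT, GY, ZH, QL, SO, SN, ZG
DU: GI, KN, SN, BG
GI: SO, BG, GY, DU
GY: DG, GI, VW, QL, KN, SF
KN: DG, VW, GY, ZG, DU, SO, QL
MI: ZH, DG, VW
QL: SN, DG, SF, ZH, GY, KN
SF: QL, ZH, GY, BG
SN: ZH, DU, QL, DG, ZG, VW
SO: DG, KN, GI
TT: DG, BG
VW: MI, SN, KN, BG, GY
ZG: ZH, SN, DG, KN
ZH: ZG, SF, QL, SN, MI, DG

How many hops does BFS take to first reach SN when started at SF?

2

Level 0: SF
Level 1: BG, GY, QL, ZH
Level 2: DG, DU, GI, KN, MI, SN, TT, VW, ZG
Level 3: SO
SN first appears at level 2.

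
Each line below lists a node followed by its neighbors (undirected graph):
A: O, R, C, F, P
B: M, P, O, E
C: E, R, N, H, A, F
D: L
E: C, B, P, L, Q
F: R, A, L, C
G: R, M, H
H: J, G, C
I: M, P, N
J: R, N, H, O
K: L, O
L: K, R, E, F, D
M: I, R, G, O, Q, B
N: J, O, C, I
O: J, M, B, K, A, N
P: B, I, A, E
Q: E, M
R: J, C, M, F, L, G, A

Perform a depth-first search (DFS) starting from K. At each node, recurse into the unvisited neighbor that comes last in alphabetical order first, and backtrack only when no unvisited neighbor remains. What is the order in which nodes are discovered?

Visit K
K → O
O → N
N → J
J → R
R → M
M → Q
Q → E
E → P
P → I
P → B
P → A
A → F
F → L
L → D
F → C
C → H
H → G

K, O, N, J, R, M, Q, E, P, I, B, A, F, L, D, C, H, G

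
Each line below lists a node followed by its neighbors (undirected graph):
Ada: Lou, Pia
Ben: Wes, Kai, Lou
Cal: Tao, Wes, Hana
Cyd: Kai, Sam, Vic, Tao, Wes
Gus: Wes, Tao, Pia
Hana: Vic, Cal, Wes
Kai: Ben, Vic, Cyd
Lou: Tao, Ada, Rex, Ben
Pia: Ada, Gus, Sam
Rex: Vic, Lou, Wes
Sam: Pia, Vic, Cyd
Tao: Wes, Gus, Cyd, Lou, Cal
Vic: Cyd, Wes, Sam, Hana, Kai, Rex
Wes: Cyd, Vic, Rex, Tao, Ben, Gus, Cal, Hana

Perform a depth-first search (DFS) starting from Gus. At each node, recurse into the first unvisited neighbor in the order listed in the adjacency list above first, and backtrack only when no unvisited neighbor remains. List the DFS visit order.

Visit Gus
Gus → Wes
Wes → Cyd
Cyd → Kai
Kai → Ben
Ben → Lou
Lou → Tao
Tao → Cal
Cal → Hana
Hana → Vic
Vic → Sam
Sam → Pia
Pia → Ada
Vic → Rex

Gus, Wes, Cyd, Kai, Ben, Lou, Tao, Cal, Hana, Vic, Sam, Pia, Ada, Rex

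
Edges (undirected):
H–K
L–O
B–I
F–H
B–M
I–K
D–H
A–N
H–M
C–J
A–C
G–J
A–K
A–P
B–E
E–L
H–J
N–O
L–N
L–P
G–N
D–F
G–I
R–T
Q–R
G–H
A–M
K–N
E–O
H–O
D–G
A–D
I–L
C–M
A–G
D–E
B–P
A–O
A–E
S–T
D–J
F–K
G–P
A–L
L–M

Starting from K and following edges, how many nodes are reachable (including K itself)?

16

BFS from K visits: K, N, I, H, F, A, O, L, G, B, M, J, D, P, E, C
Reachable nodes: 16 of 20 total.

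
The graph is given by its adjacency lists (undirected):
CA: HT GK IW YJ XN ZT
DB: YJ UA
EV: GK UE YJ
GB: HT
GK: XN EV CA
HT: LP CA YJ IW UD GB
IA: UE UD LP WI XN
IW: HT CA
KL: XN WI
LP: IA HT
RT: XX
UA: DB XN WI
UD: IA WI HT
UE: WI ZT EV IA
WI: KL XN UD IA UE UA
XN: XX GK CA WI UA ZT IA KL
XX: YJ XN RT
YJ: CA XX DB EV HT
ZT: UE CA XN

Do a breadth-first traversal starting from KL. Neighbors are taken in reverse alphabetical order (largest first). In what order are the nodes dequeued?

KL -> XN -> WI -> ZT -> XX -> UA -> IA -> GK -> CA -> UE -> UD -> YJ -> RT -> DB -> LP -> EV -> IW -> HT -> GB

Visit KL; enqueue XN, WI → queue [XN, WI]
Visit XN; enqueue ZT, XX, UA, IA, GK, CA → queue [WI, ZT, XX, UA, IA, GK, CA]
Visit WI; enqueue UE, UD → queue [ZT, XX, UA, IA, GK, CA, UE, UD]
Visit ZT → queue [XX, UA, IA, GK, CA, UE, UD]
Visit XX; enqueue YJ, RT → queue [UA, IA, GK, CA, UE, UD, YJ, RT]
Visit UA; enqueue DB → queue [IA, GK, CA, UE, UD, YJ, RT, DB]
Visit IA; enqueue LP → queue [GK, CA, UE, UD, YJ, RT, DB, LP]
Visit GK; enqueue EV → queue [CA, UE, UD, YJ, RT, DB, LP, EV]
Visit CA; enqueue IW, HT → queue [UE, UD, YJ, RT, DB, LP, EV, IW, HT]
Visit UE → queue [UD, YJ, RT, DB, LP, EV, IW, HT]
Visit UD → queue [YJ, RT, DB, LP, EV, IW, HT]
Visit YJ → queue [RT, DB, LP, EV, IW, HT]
Visit RT → queue [DB, LP, EV, IW, HT]
Visit DB → queue [LP, EV, IW, HT]
Visit LP → queue [EV, IW, HT]
Visit EV → queue [IW, HT]
Visit IW → queue [HT]
Visit HT; enqueue GB → queue [GB]
Visit GB → queue []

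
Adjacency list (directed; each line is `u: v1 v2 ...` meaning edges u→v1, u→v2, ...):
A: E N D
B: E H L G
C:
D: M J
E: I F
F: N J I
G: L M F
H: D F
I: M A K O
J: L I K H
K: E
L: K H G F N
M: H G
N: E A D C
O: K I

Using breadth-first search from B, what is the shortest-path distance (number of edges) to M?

2

Level 0: B
Level 1: E, G, H, L
Level 2: D, F, I, K, M, N
Level 3: A, C, J, O
M first appears at level 2.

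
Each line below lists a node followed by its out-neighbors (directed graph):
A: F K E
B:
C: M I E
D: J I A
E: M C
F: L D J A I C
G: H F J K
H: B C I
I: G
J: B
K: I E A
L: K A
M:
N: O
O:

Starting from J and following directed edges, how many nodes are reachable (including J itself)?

BFS from J visits: J, B
Reachable nodes: 2 of 15 total.

2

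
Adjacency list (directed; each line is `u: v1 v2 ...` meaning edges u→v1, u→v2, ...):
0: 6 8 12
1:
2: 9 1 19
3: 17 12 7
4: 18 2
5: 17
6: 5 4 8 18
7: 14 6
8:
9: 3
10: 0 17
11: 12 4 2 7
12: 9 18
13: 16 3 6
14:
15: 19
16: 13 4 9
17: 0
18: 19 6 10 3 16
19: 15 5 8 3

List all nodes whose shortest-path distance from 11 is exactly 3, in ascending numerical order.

3, 5, 8, 10, 15, 16

Level 0: 11
Level 1: 2, 4, 7, 12
Level 2: 1, 6, 9, 14, 18, 19
Level 3: 3, 5, 8, 10, 15, 16
Level 4: 0, 13, 17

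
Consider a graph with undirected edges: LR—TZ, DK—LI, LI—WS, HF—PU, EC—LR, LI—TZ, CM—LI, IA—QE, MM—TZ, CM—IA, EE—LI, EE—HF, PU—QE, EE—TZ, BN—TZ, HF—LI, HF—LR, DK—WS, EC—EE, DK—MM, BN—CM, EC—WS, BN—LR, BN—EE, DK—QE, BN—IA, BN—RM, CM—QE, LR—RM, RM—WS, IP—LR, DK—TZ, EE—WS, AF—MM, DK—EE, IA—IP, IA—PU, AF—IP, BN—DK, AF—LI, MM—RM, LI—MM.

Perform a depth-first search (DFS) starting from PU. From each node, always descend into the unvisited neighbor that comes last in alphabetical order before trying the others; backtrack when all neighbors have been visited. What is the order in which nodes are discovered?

PU -> QE -> IA -> IP -> LR -> TZ -> MM -> RM -> WS -> LI -> HF -> EE -> EC -> DK -> BN -> CM -> AF

Visit PU
PU → QE
QE → IA
IA → IP
IP → LR
LR → TZ
TZ → MM
MM → RM
RM → WS
WS → LI
LI → HF
HF → EE
EE → EC
EE → DK
DK → BN
BN → CM
LI → AF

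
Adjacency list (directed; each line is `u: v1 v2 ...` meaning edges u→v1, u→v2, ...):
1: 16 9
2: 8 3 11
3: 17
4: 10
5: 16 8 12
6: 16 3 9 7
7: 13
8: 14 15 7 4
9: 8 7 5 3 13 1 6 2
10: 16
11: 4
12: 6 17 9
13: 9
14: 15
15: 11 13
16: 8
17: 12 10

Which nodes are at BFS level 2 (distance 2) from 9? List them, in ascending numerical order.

4, 11, 12, 14, 15, 16, 17

Level 0: 9
Level 1: 1, 2, 3, 5, 6, 7, 8, 13
Level 2: 4, 11, 12, 14, 15, 16, 17
Level 3: 10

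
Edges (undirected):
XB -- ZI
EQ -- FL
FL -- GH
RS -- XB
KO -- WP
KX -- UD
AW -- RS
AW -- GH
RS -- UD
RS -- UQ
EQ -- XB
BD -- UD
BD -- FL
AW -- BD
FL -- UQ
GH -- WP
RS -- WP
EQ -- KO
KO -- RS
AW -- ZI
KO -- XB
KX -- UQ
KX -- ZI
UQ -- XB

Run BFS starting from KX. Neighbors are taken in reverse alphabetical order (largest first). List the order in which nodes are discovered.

Visit KX; enqueue ZI, UQ, UD → queue [ZI, UQ, UD]
Visit ZI; enqueue XB, AW → queue [UQ, UD, XB, AW]
Visit UQ; enqueue RS, FL → queue [UD, XB, AW, RS, FL]
Visit UD; enqueue BD → queue [XB, AW, RS, FL, BD]
Visit XB; enqueue KO, EQ → queue [AW, RS, FL, BD, KO, EQ]
Visit AW; enqueue GH → queue [RS, FL, BD, KO, EQ, GH]
Visit RS; enqueue WP → queue [FL, BD, KO, EQ, GH, WP]
Visit FL → queue [BD, KO, EQ, GH, WP]
Visit BD → queue [KO, EQ, GH, WP]
Visit KO → queue [EQ, GH, WP]
Visit EQ → queue [GH, WP]
Visit GH → queue [WP]
Visit WP → queue []

KX, ZI, UQ, UD, XB, AW, RS, FL, BD, KO, EQ, GH, WP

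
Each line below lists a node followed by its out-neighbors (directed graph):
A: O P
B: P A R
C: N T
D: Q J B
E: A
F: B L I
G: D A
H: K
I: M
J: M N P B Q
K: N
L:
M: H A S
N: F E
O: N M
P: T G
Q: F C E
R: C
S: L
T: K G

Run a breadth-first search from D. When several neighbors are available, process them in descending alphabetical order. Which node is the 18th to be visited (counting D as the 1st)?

Visit D; enqueue Q, J, B → queue [Q, J, B]
Visit Q; enqueue F, E, C → queue [J, B, F, E, C]
Visit J; enqueue P, N, M → queue [B, F, E, C, P, N, M]
Visit B; enqueue R, A → queue [F, E, C, P, N, M, R, A]
Visit F; enqueue L, I → queue [E, C, P, N, M, R, A, L, I]
Visit E → queue [C, P, N, M, R, A, L, I]
Visit C; enqueue T → queue [P, N, M, R, A, L, I, T]
Visit P; enqueue G → queue [N, M, R, A, L, I, T, G]
Visit N → queue [M, R, A, L, I, T, G]
Visit M; enqueue S, H → queue [R, A, L, I, T, G, S, H]
Visit R → queue [A, L, I, T, G, S, H]
Visit A; enqueue O → queue [L, I, T, G, S, H, O]
Visit L → queue [I, T, G, S, H, O]
Visit I → queue [T, G, S, H, O]
Visit T; enqueue K → queue [G, S, H, O, K]
Visit G → queue [S, H, O, K]
Visit S → queue [H, O, K]
Visit H → queue [O, K]
Visit O → queue [K]
Visit K → queue []

Visit order: D, Q, J, B, F, E, C, P, N, M, R, A, L, I, T, G, S, H, O, K

H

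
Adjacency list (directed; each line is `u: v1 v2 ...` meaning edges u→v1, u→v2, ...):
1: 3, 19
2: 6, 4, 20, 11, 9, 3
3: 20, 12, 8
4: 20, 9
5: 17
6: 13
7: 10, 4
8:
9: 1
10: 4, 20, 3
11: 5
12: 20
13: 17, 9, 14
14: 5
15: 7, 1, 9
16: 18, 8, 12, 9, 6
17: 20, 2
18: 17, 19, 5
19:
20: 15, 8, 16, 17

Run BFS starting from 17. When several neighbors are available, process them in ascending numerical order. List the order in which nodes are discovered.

17, 2, 20, 3, 4, 6, 9, 11, 8, 15, 16, 12, 13, 1, 5, 7, 18, 14, 19, 10

Visit 17; enqueue 2, 20 → queue [2, 20]
Visit 2; enqueue 3, 4, 6, 9, 11 → queue [20, 3, 4, 6, 9, 11]
Visit 20; enqueue 8, 15, 16 → queue [3, 4, 6, 9, 11, 8, 15, 16]
Visit 3; enqueue 12 → queue [4, 6, 9, 11, 8, 15, 16, 12]
Visit 4 → queue [6, 9, 11, 8, 15, 16, 12]
Visit 6; enqueue 13 → queue [9, 11, 8, 15, 16, 12, 13]
Visit 9; enqueue 1 → queue [11, 8, 15, 16, 12, 13, 1]
Visit 11; enqueue 5 → queue [8, 15, 16, 12, 13, 1, 5]
Visit 8 → queue [15, 16, 12, 13, 1, 5]
Visit 15; enqueue 7 → queue [16, 12, 13, 1, 5, 7]
Visit 16; enqueue 18 → queue [12, 13, 1, 5, 7, 18]
Visit 12 → queue [13, 1, 5, 7, 18]
Visit 13; enqueue 14 → queue [1, 5, 7, 18, 14]
Visit 1; enqueue 19 → queue [5, 7, 18, 14, 19]
Visit 5 → queue [7, 18, 14, 19]
Visit 7; enqueue 10 → queue [18, 14, 19, 10]
Visit 18 → queue [14, 19, 10]
Visit 14 → queue [19, 10]
Visit 19 → queue [10]
Visit 10 → queue []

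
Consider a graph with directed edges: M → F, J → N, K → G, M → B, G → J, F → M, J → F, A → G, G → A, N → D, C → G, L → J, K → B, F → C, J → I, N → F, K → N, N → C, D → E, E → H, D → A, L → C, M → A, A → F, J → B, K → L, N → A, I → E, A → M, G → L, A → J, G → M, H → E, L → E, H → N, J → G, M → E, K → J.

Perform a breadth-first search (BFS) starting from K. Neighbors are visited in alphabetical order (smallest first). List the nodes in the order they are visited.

K B G J L N A M F I C E D H

Visit K; enqueue B, G, J, L, N → queue [B, G, J, L, N]
Visit B → queue [G, J, L, N]
Visit G; enqueue A, M → queue [J, L, N, A, M]
Visit J; enqueue F, I → queue [L, N, A, M, F, I]
Visit L; enqueue C, E → queue [N, A, M, F, I, C, E]
Visit N; enqueue D → queue [A, M, F, I, C, E, D]
Visit A → queue [M, F, I, C, E, D]
Visit M → queue [F, I, C, E, D]
Visit F → queue [I, C, E, D]
Visit I → queue [C, E, D]
Visit C → queue [E, D]
Visit E; enqueue H → queue [D, H]
Visit D → queue [H]
Visit H → queue []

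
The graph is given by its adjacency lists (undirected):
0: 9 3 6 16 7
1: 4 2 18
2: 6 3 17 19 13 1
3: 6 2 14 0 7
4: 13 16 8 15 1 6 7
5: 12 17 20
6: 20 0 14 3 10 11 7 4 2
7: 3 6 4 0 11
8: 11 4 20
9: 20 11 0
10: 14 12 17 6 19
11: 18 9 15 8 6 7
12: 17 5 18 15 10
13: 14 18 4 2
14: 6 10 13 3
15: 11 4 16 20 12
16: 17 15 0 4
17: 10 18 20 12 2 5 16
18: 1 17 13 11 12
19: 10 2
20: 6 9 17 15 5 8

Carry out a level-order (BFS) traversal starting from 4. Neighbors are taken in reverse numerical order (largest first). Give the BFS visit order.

4 → 16 → 15 → 13 → 8 → 7 → 6 → 1 → 17 → 0 → 20 → 12 → 11 → 18 → 14 → 2 → 3 → 10 → 5 → 9 → 19

Visit 4; enqueue 16, 15, 13, 8, 7, 6, 1 → queue [16, 15, 13, 8, 7, 6, 1]
Visit 16; enqueue 17, 0 → queue [15, 13, 8, 7, 6, 1, 17, 0]
Visit 15; enqueue 20, 12, 11 → queue [13, 8, 7, 6, 1, 17, 0, 20, 12, 11]
Visit 13; enqueue 18, 14, 2 → queue [8, 7, 6, 1, 17, 0, 20, 12, 11, 18, 14, 2]
Visit 8 → queue [7, 6, 1, 17, 0, 20, 12, 11, 18, 14, 2]
Visit 7; enqueue 3 → queue [6, 1, 17, 0, 20, 12, 11, 18, 14, 2, 3]
Visit 6; enqueue 10 → queue [1, 17, 0, 20, 12, 11, 18, 14, 2, 3, 10]
Visit 1 → queue [17, 0, 20, 12, 11, 18, 14, 2, 3, 10]
Visit 17; enqueue 5 → queue [0, 20, 12, 11, 18, 14, 2, 3, 10, 5]
Visit 0; enqueue 9 → queue [20, 12, 11, 18, 14, 2, 3, 10, 5, 9]
Visit 20 → queue [12, 11, 18, 14, 2, 3, 10, 5, 9]
Visit 12 → queue [11, 18, 14, 2, 3, 10, 5, 9]
Visit 11 → queue [18, 14, 2, 3, 10, 5, 9]
Visit 18 → queue [14, 2, 3, 10, 5, 9]
Visit 14 → queue [2, 3, 10, 5, 9]
Visit 2; enqueue 19 → queue [3, 10, 5, 9, 19]
Visit 3 → queue [10, 5, 9, 19]
Visit 10 → queue [5, 9, 19]
Visit 5 → queue [9, 19]
Visit 9 → queue [19]
Visit 19 → queue []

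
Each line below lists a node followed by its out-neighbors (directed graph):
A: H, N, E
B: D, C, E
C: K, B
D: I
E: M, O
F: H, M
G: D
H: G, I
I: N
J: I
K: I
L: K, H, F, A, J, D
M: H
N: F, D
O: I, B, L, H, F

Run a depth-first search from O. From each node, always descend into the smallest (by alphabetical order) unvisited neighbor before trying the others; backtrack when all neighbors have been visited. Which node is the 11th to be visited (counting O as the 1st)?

M

Visit O
O → B
B → C
C → K
K → I
I → N
N → D
N → F
F → H
H → G
F → M
B → E
O → L
L → A
L → J

Visit order: O, B, C, K, I, N, D, F, H, G, M, E, L, A, J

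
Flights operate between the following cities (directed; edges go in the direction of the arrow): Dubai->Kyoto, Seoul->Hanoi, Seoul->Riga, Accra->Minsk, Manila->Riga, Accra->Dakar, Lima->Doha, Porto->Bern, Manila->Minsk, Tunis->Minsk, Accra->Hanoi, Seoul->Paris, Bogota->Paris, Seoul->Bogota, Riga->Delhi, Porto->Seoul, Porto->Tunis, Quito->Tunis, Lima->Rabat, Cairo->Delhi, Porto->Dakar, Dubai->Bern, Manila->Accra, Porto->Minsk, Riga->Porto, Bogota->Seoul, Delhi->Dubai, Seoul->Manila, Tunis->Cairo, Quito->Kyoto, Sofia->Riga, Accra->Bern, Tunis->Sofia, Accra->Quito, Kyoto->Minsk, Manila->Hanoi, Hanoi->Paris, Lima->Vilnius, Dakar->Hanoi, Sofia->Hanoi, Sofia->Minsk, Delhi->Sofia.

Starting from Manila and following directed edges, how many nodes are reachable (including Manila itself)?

18

BFS from Manila visits: Manila, Accra, Hanoi, Minsk, Riga, Bern, Dakar, Quito, Paris, Delhi, Porto, Kyoto, Tunis, Dubai, Sofia, Seoul, Cairo, Bogota
Reachable nodes: 18 of 22 total.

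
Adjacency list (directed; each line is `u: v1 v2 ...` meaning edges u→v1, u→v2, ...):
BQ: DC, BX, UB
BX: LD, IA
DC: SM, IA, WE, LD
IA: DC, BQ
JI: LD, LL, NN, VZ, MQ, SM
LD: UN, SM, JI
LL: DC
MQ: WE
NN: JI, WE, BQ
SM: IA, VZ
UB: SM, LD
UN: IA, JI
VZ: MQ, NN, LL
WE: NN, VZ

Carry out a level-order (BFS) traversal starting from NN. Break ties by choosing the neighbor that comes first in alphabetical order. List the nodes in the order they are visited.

NN → BQ → JI → WE → BX → DC → UB → LD → LL → MQ → SM → VZ → IA → UN

Visit NN; enqueue BQ, JI, WE → queue [BQ, JI, WE]
Visit BQ; enqueue BX, DC, UB → queue [JI, WE, BX, DC, UB]
Visit JI; enqueue LD, LL, MQ, SM, VZ → queue [WE, BX, DC, UB, LD, LL, MQ, SM, VZ]
Visit WE → queue [BX, DC, UB, LD, LL, MQ, SM, VZ]
Visit BX; enqueue IA → queue [DC, UB, LD, LL, MQ, SM, VZ, IA]
Visit DC → queue [UB, LD, LL, MQ, SM, VZ, IA]
Visit UB → queue [LD, LL, MQ, SM, VZ, IA]
Visit LD; enqueue UN → queue [LL, MQ, SM, VZ, IA, UN]
Visit LL → queue [MQ, SM, VZ, IA, UN]
Visit MQ → queue [SM, VZ, IA, UN]
Visit SM → queue [VZ, IA, UN]
Visit VZ → queue [IA, UN]
Visit IA → queue [UN]
Visit UN → queue []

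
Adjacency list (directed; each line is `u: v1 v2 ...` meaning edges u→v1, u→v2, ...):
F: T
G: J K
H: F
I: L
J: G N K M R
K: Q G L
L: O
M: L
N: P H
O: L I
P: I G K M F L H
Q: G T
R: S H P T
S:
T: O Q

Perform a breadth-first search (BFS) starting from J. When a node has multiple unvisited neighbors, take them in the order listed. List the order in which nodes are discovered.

Visit J; enqueue G, N, K, M, R → queue [G, N, K, M, R]
Visit G → queue [N, K, M, R]
Visit N; enqueue P, H → queue [K, M, R, P, H]
Visit K; enqueue Q, L → queue [M, R, P, H, Q, L]
Visit M → queue [R, P, H, Q, L]
Visit R; enqueue S, T → queue [P, H, Q, L, S, T]
Visit P; enqueue I, F → queue [H, Q, L, S, T, I, F]
Visit H → queue [Q, L, S, T, I, F]
Visit Q → queue [L, S, T, I, F]
Visit L; enqueue O → queue [S, T, I, F, O]
Visit S → queue [T, I, F, O]
Visit T → queue [I, F, O]
Visit I → queue [F, O]
Visit F → queue [O]
Visit O → queue []

J, G, N, K, M, R, P, H, Q, L, S, T, I, F, O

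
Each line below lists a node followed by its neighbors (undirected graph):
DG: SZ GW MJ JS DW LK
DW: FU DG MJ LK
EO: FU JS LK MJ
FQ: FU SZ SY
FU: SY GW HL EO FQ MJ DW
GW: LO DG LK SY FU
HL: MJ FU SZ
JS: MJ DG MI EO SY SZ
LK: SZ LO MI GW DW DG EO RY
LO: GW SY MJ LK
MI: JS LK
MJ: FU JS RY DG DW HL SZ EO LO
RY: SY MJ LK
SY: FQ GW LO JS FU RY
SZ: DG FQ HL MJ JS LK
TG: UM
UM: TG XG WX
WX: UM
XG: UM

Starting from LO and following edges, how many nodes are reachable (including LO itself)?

BFS from LO visits: LO, GW, LK, MJ, SY, DG, FU, DW, EO, MI, RY, SZ, HL, JS, FQ
Reachable nodes: 15 of 19 total.

15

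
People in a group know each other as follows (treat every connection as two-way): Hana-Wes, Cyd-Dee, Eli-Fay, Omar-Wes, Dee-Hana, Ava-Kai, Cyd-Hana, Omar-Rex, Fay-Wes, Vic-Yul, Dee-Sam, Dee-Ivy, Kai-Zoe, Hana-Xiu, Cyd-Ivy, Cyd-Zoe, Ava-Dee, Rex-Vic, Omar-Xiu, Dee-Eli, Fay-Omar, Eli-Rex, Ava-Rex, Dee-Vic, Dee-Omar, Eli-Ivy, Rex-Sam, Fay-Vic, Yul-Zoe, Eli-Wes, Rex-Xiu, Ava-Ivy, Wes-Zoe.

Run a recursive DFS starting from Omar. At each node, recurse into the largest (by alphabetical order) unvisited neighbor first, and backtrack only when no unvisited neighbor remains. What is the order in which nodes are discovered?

Visit Omar
Omar → Xiu
Xiu → Rex
Rex → Vic
Vic → Yul
Yul → Zoe
Zoe → Wes
Wes → Hana
Hana → Dee
Dee → Sam
Dee → Ivy
Ivy → Eli
Eli → Fay
Ivy → Cyd
Ivy → Ava
Ava → Kai

Omar, Xiu, Rex, Vic, Yul, Zoe, Wes, Hana, Dee, Sam, Ivy, Eli, Fay, Cyd, Ava, Kai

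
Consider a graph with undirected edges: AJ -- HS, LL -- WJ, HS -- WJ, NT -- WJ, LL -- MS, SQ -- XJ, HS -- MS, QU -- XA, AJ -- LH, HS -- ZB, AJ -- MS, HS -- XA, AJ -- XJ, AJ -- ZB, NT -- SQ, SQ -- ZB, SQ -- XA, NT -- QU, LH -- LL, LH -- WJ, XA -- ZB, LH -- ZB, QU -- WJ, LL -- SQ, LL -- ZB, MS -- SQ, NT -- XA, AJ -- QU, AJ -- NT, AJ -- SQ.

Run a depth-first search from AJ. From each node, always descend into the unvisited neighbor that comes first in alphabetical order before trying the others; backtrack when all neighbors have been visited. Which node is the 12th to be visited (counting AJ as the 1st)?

ZB

Visit AJ
AJ → HS
HS → MS
MS → LL
LL → LH
LH → WJ
WJ → NT
NT → QU
QU → XA
XA → SQ
SQ → XJ
SQ → ZB

Visit order: AJ, HS, MS, LL, LH, WJ, NT, QU, XA, SQ, XJ, ZB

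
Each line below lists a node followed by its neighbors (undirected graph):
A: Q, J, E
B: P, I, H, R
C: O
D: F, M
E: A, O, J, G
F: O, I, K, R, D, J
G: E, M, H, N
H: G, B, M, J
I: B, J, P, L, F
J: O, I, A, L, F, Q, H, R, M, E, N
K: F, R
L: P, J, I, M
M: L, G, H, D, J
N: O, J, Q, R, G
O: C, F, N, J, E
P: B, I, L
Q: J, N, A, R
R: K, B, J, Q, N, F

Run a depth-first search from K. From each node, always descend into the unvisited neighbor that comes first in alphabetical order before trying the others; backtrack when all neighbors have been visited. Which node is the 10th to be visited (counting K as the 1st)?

B

Visit K
K → F
F → D
D → M
M → G
G → E
E → A
A → J
J → H
H → B
B → I
I → L
L → P
B → R
R → N
N → O
O → C
N → Q

Visit order: K, F, D, M, G, E, A, J, H, B, I, L, P, R, N, O, C, Q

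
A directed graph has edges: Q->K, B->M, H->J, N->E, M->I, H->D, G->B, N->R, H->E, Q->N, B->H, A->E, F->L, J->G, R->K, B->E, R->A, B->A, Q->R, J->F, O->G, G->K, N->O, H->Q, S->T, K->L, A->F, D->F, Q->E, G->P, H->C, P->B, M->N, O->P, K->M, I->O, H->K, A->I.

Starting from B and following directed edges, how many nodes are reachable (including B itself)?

18

BFS from B visits: B, M, H, E, A, N, I, Q, K, J, D, C, F, R, O, L, G, P
Reachable nodes: 18 of 20 total.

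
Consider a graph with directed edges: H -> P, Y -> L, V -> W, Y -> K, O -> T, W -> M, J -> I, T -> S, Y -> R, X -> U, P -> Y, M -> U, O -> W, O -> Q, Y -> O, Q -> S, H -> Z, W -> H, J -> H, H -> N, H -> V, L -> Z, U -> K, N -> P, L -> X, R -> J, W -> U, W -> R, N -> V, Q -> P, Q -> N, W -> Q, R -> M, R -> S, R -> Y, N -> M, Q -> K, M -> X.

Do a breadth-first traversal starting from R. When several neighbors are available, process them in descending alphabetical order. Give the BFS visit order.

R, Y, S, M, J, O, L, K, X, U, I, H, W, T, Q, Z, V, P, N

Visit R; enqueue Y, S, M, J → queue [Y, S, M, J]
Visit Y; enqueue O, L, K → queue [S, M, J, O, L, K]
Visit S → queue [M, J, O, L, K]
Visit M; enqueue X, U → queue [J, O, L, K, X, U]
Visit J; enqueue I, H → queue [O, L, K, X, U, I, H]
Visit O; enqueue W, T, Q → queue [L, K, X, U, I, H, W, T, Q]
Visit L; enqueue Z → queue [K, X, U, I, H, W, T, Q, Z]
Visit K → queue [X, U, I, H, W, T, Q, Z]
Visit X → queue [U, I, H, W, T, Q, Z]
Visit U → queue [I, H, W, T, Q, Z]
Visit I → queue [H, W, T, Q, Z]
Visit H; enqueue V, P, N → queue [W, T, Q, Z, V, P, N]
Visit W → queue [T, Q, Z, V, P, N]
Visit T → queue [Q, Z, V, P, N]
Visit Q → queue [Z, V, P, N]
Visit Z → queue [V, P, N]
Visit V → queue [P, N]
Visit P → queue [N]
Visit N → queue []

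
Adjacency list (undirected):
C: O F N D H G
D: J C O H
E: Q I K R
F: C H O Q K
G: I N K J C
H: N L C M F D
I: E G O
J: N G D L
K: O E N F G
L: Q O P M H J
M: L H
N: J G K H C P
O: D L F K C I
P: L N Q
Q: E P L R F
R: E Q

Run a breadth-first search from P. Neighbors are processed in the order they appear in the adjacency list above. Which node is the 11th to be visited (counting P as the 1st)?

C

Visit P; enqueue L, N, Q → queue [L, N, Q]
Visit L; enqueue O, M, H, J → queue [N, Q, O, M, H, J]
Visit N; enqueue G, K, C → queue [Q, O, M, H, J, G, K, C]
Visit Q; enqueue E, R, F → queue [O, M, H, J, G, K, C, E, R, F]
Visit O; enqueue D, I → queue [M, H, J, G, K, C, E, R, F, D, I]
Visit M → queue [H, J, G, K, C, E, R, F, D, I]
Visit H → queue [J, G, K, C, E, R, F, D, I]
Visit J → queue [G, K, C, E, R, F, D, I]
Visit G → queue [K, C, E, R, F, D, I]
Visit K → queue [C, E, R, F, D, I]
Visit C → queue [E, R, F, D, I]
Visit E → queue [R, F, D, I]
Visit R → queue [F, D, I]
Visit F → queue [D, I]
Visit D → queue [I]
Visit I → queue []

Visit order: P, L, N, Q, O, M, H, J, G, K, C, E, R, F, D, I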